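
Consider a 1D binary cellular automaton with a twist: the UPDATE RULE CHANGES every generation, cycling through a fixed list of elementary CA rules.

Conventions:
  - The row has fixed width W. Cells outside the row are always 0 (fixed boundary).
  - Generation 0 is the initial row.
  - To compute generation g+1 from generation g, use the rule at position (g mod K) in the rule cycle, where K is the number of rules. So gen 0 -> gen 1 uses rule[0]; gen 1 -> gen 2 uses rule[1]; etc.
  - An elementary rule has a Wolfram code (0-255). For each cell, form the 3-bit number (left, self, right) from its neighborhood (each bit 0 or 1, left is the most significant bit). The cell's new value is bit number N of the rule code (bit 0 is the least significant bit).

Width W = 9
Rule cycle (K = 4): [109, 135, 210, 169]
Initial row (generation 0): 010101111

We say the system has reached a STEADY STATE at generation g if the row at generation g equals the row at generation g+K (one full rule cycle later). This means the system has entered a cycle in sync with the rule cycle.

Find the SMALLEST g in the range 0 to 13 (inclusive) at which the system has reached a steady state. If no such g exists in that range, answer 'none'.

Answer: none

Derivation:
Gen 0: 010101111
Gen 1 (rule 109): 011111001
Gen 2 (rule 135): 101110011
Gen 3 (rule 210): 000111101
Gen 4 (rule 169): 110111010
Gen 5 (rule 109): 111101110
Gen 6 (rule 135): 011000100
Gen 7 (rule 210): 101101010
Gen 8 (rule 169): 011010100
Gen 9 (rule 109): 011111101
Gen 10 (rule 135): 101111001
Gen 11 (rule 210): 000111110
Gen 12 (rule 169): 110111100
Gen 13 (rule 109): 111100101
Gen 14 (rule 135): 011001101
Gen 15 (rule 210): 101110100
Gen 16 (rule 169): 011101001
Gen 17 (rule 109): 010111001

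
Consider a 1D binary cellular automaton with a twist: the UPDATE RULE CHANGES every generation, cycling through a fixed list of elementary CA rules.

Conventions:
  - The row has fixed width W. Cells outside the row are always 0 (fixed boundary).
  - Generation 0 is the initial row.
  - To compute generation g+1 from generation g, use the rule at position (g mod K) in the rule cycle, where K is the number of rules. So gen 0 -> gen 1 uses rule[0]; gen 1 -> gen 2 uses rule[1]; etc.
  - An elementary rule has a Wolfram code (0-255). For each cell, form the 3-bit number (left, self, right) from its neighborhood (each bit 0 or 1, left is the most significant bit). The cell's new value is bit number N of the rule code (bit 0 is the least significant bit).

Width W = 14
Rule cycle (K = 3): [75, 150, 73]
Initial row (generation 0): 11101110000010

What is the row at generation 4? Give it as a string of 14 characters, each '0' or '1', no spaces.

Answer: 11111111111011

Derivation:
Gen 0: 11101110000010
Gen 1 (rule 75): 10101010111100
Gen 2 (rule 150): 10101010011010
Gen 3 (rule 73): 00000000011000
Gen 4 (rule 75): 11111111111011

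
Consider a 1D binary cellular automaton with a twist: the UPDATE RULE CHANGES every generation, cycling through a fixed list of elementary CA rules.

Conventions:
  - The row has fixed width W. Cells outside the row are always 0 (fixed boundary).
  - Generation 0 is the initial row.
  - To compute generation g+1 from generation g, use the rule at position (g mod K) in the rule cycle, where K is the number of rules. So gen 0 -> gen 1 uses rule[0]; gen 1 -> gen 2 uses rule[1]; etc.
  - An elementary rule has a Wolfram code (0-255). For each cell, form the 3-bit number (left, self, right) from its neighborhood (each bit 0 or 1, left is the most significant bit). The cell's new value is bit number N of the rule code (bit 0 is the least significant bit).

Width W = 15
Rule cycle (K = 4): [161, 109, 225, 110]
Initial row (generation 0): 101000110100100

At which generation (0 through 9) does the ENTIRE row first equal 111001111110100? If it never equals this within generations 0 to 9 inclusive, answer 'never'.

Gen 0: 101000110100100
Gen 1 (rule 161): 010010001000001
Gen 2 (rule 109): 010010101011101
Gen 3 (rule 225): 000001010101110
Gen 4 (rule 110): 000011111111010
Gen 5 (rule 161): 111001111110100
Gen 6 (rule 109): 101001000011101
Gen 7 (rule 225): 010000011001110
Gen 8 (rule 110): 110000111011010
Gen 9 (rule 161): 000110010100100

Answer: 5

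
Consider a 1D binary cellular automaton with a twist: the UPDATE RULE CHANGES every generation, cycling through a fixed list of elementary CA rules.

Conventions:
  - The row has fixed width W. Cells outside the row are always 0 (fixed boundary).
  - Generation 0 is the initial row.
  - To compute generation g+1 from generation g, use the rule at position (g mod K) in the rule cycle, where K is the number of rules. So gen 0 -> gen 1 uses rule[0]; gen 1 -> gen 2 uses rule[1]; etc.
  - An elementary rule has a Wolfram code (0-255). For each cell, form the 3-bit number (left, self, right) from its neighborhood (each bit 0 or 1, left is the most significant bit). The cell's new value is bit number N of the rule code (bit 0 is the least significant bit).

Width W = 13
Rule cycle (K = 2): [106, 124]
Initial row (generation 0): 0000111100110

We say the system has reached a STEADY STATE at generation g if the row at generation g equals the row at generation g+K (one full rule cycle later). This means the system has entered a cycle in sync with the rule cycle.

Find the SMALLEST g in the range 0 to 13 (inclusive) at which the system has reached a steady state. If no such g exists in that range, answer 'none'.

Gen 0: 0000111100110
Gen 1 (rule 106): 0001100101110
Gen 2 (rule 124): 0001110111011
Gen 3 (rule 106): 0011011101111
Gen 4 (rule 124): 0011110111001
Gen 5 (rule 106): 0110011101010
Gen 6 (rule 124): 0111010111111
Gen 7 (rule 106): 1101101100001
Gen 8 (rule 124): 1111111110001
Gen 9 (rule 106): 1000000010010
Gen 10 (rule 124): 1100000011011
Gen 11 (rule 106): 1100000111111
Gen 12 (rule 124): 1110000100001
Gen 13 (rule 106): 1010001000010
Gen 14 (rule 124): 1111001100011
Gen 15 (rule 106): 1001011100111

Answer: none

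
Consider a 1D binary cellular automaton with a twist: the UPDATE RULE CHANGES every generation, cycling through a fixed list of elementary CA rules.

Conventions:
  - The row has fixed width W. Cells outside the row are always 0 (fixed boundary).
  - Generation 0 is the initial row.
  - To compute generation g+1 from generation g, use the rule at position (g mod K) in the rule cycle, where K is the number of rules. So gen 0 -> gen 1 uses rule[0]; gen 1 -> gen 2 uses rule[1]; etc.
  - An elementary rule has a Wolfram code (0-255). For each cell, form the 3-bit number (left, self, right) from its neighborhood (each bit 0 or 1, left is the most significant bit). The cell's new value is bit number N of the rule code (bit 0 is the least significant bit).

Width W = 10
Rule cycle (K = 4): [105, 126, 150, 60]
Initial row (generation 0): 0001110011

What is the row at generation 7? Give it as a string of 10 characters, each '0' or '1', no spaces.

Gen 0: 0001110011
Gen 1 (rule 105): 1101010011
Gen 2 (rule 126): 1111111111
Gen 3 (rule 150): 0111111110
Gen 4 (rule 60): 0100000001
Gen 5 (rule 105): 0001111100
Gen 6 (rule 126): 0011000110
Gen 7 (rule 150): 0100101001

Answer: 0100101001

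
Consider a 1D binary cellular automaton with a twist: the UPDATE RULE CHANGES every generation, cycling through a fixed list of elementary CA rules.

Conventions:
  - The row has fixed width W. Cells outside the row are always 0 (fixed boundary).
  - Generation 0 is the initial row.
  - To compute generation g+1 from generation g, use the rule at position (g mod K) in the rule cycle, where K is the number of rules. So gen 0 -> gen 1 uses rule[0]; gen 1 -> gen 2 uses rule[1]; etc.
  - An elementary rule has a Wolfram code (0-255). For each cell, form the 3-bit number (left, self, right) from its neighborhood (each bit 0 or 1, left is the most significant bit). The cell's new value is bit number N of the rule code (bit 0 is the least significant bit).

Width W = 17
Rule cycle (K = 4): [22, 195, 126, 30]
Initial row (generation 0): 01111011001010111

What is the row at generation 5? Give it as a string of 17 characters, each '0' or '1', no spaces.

Gen 0: 01111011001010111
Gen 1 (rule 22): 10000000111010000
Gen 2 (rule 195): 00111111011000111
Gen 3 (rule 126): 01100001111101101
Gen 4 (rule 30): 11010011000001001
Gen 5 (rule 22): 00011100100011111

Answer: 00011100100011111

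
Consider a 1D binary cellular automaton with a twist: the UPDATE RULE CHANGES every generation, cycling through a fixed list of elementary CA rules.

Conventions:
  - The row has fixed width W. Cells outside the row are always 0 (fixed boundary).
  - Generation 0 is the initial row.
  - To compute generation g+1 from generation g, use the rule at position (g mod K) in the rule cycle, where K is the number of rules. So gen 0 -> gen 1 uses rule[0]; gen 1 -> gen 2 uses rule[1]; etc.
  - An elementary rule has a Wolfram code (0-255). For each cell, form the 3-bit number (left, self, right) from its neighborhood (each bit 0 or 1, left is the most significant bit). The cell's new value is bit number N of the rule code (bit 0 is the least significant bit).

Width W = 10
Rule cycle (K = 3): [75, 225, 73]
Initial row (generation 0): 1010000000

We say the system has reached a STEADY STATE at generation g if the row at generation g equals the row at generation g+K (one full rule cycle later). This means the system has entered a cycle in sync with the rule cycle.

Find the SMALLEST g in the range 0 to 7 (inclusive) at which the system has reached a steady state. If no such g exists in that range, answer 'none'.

Gen 0: 1010000000
Gen 1 (rule 75): 0000111111
Gen 2 (rule 225): 1110011111
Gen 3 (rule 73): 1010010001
Gen 4 (rule 75): 0000100110
Gen 5 (rule 225): 1110000010
Gen 6 (rule 73): 1010111000
Gen 7 (rule 75): 0000101011
Gen 8 (rule 225): 1110010101
Gen 9 (rule 73): 1010000000
Gen 10 (rule 75): 0000111111

Answer: none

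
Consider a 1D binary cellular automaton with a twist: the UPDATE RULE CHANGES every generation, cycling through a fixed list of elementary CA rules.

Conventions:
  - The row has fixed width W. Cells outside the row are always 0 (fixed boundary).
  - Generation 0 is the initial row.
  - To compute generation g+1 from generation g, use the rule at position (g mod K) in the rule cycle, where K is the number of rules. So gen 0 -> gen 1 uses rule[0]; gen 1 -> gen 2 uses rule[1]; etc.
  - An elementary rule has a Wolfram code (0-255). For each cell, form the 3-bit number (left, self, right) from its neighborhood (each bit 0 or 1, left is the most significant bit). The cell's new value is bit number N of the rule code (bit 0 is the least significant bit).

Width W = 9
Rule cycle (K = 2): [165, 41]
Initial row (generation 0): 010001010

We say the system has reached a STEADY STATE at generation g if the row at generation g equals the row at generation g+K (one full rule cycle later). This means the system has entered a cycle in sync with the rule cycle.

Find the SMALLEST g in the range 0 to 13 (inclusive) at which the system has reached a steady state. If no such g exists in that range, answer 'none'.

Gen 0: 010001010
Gen 1 (rule 165): 010101110
Gen 2 (rule 41): 001011000
Gen 3 (rule 165): 101100011
Gen 4 (rule 41): 011001010
Gen 5 (rule 165): 000001110
Gen 6 (rule 41): 111101000
Gen 7 (rule 165): 011011011
Gen 8 (rule 41): 010110110
Gen 9 (rule 165): 011001000
Gen 10 (rule 41): 010000011
Gen 11 (rule 165): 010111000
Gen 12 (rule 41): 001100011
Gen 13 (rule 165): 100001000
Gen 14 (rule 41): 001100011
Gen 15 (rule 165): 100001000

Answer: 12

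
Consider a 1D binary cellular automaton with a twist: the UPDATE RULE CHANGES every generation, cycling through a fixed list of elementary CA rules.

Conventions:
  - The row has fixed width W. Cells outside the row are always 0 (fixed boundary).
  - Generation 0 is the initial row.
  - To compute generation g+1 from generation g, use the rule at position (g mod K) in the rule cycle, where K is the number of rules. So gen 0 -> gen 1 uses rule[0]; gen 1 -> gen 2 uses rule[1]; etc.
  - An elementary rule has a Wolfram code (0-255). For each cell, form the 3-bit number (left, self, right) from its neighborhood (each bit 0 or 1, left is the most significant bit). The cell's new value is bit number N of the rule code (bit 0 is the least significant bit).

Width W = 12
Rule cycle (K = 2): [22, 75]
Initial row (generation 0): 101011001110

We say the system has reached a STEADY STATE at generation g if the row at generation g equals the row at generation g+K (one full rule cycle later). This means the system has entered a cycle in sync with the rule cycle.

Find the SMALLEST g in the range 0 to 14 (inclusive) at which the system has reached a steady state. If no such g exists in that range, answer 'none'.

Answer: 7

Derivation:
Gen 0: 101011001110
Gen 1 (rule 22): 101000110001
Gen 2 (rule 75): 000011110110
Gen 3 (rule 22): 000100000001
Gen 4 (rule 75): 111001111110
Gen 5 (rule 22): 000110000001
Gen 6 (rule 75): 111110111110
Gen 7 (rule 22): 000000000001
Gen 8 (rule 75): 111111111110
Gen 9 (rule 22): 000000000001
Gen 10 (rule 75): 111111111110
Gen 11 (rule 22): 000000000001
Gen 12 (rule 75): 111111111110
Gen 13 (rule 22): 000000000001
Gen 14 (rule 75): 111111111110
Gen 15 (rule 22): 000000000001
Gen 16 (rule 75): 111111111110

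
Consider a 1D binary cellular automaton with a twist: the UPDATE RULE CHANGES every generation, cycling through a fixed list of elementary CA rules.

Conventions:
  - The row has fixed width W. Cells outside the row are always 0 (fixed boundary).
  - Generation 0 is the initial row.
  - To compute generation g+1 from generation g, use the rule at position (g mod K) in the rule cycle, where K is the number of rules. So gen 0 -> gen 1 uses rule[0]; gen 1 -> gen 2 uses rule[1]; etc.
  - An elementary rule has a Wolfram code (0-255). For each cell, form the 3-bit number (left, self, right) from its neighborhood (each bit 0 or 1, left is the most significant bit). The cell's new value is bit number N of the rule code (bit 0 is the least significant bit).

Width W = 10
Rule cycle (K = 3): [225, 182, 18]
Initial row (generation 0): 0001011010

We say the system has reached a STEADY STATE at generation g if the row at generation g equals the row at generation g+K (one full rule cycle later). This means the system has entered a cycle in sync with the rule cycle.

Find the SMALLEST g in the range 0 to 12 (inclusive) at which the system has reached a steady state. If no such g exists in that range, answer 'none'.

Answer: 12

Derivation:
Gen 0: 0001011010
Gen 1 (rule 225): 1100101100
Gen 2 (rule 182): 0011110010
Gen 3 (rule 18): 0100001101
Gen 4 (rule 225): 0001100110
Gen 5 (rule 182): 0010011001
Gen 6 (rule 18): 0101100110
Gen 7 (rule 225): 0010100010
Gen 8 (rule 182): 0111110111
Gen 9 (rule 18): 1000000000
Gen 10 (rule 225): 0011111111
Gen 11 (rule 182): 0101111110
Gen 12 (rule 18): 1000000001
Gen 13 (rule 225): 0011111100
Gen 14 (rule 182): 0101111010
Gen 15 (rule 18): 1000000001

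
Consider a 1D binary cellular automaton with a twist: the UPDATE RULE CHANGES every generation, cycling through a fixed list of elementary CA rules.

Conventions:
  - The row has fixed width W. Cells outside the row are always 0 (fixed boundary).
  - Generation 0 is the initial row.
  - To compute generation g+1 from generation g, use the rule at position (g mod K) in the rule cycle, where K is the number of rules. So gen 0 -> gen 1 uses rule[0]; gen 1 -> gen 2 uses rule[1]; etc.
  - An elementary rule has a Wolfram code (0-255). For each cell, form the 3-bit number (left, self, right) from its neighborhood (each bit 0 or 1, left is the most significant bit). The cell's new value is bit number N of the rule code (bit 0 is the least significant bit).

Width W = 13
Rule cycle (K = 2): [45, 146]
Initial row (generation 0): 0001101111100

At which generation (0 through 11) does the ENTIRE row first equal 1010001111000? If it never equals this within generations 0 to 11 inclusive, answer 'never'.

Answer: 10

Derivation:
Gen 0: 0001101111100
Gen 1 (rule 45): 1101011000001
Gen 2 (rule 146): 0000000100010
Gen 3 (rule 45): 1111110101010
Gen 4 (rule 146): 0111100000001
Gen 5 (rule 45): 0100001111101
Gen 6 (rule 146): 1010010111000
Gen 7 (rule 45): 1110011100011
Gen 8 (rule 146): 0101101010100
Gen 9 (rule 45): 0111011111101
Gen 10 (rule 146): 1010001111000
Gen 11 (rule 45): 1110101000011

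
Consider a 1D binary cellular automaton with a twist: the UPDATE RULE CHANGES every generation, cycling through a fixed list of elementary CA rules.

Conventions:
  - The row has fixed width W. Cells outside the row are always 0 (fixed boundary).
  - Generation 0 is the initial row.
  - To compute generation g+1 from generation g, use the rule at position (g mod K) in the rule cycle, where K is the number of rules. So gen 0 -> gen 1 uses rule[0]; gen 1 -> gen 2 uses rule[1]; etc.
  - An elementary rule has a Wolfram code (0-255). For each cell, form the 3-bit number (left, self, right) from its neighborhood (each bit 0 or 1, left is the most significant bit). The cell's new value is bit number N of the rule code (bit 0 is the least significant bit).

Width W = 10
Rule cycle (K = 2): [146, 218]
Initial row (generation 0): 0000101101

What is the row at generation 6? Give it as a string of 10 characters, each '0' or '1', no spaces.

Answer: 0000001010

Derivation:
Gen 0: 0000101101
Gen 1 (rule 146): 0001000000
Gen 2 (rule 218): 0010100000
Gen 3 (rule 146): 0100010000
Gen 4 (rule 218): 1010101000
Gen 5 (rule 146): 0000000100
Gen 6 (rule 218): 0000001010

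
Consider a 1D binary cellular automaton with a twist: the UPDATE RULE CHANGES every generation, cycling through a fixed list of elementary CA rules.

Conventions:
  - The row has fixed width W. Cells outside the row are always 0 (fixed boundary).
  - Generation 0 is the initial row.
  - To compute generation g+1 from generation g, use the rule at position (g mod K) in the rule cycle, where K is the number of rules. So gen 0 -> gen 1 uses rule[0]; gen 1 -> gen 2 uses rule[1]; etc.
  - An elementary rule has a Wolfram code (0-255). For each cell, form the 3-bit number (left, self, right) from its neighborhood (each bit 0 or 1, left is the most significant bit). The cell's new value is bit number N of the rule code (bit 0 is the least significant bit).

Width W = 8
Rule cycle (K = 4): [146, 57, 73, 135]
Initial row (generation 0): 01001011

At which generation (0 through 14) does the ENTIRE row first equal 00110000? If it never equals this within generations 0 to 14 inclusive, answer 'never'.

Gen 0: 01001011
Gen 1 (rule 146): 10110000
Gen 2 (rule 57): 01101111
Gen 3 (rule 73): 01101001
Gen 4 (rule 135): 10001011
Gen 5 (rule 146): 01010000
Gen 6 (rule 57): 00101111
Gen 7 (rule 73): 10001001
Gen 8 (rule 135): 10111011
Gen 9 (rule 146): 00010000
Gen 10 (rule 57): 11001111
Gen 11 (rule 73): 11001001
Gen 12 (rule 135): 00011011
Gen 13 (rule 146): 00100000
Gen 14 (rule 57): 10011111

Answer: never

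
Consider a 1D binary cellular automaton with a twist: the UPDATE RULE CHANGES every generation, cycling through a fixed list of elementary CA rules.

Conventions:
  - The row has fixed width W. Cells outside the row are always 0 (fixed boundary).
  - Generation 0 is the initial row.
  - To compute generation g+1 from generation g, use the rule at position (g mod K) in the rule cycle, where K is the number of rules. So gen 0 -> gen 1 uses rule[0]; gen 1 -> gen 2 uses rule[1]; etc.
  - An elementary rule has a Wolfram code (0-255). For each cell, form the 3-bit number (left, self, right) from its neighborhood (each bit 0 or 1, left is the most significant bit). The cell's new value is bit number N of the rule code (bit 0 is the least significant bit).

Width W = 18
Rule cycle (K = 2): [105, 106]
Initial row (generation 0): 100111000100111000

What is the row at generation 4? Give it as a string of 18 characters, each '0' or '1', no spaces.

Answer: 001010011101011110

Derivation:
Gen 0: 100111000100111000
Gen 1 (rule 105): 000101010000101011
Gen 2 (rule 106): 001010100001010111
Gen 3 (rule 105): 100101001100101101
Gen 4 (rule 106): 001010011101011110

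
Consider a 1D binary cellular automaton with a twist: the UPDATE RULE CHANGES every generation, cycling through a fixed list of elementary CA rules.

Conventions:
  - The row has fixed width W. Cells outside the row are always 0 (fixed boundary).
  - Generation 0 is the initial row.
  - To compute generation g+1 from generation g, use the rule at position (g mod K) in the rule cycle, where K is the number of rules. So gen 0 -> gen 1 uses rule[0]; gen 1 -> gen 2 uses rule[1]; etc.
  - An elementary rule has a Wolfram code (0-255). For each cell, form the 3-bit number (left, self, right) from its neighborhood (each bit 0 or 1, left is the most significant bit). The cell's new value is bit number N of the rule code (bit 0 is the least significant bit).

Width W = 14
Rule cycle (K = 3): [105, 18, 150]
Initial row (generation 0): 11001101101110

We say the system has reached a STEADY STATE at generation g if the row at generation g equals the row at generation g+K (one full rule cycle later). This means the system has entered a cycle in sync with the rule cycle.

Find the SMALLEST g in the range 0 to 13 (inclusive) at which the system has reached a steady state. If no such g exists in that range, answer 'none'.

Gen 0: 11001101101110
Gen 1 (rule 105): 11001111111010
Gen 2 (rule 18): 00110000000001
Gen 3 (rule 150): 01001000000011
Gen 4 (rule 105): 00000011111011
Gen 5 (rule 18): 00000100000000
Gen 6 (rule 150): 00001110000000
Gen 7 (rule 105): 11101010111111
Gen 8 (rule 18): 00000000000000
Gen 9 (rule 150): 00000000000000
Gen 10 (rule 105): 11111111111111
Gen 11 (rule 18): 00000000000000
Gen 12 (rule 150): 00000000000000
Gen 13 (rule 105): 11111111111111
Gen 14 (rule 18): 00000000000000
Gen 15 (rule 150): 00000000000000
Gen 16 (rule 105): 11111111111111

Answer: 8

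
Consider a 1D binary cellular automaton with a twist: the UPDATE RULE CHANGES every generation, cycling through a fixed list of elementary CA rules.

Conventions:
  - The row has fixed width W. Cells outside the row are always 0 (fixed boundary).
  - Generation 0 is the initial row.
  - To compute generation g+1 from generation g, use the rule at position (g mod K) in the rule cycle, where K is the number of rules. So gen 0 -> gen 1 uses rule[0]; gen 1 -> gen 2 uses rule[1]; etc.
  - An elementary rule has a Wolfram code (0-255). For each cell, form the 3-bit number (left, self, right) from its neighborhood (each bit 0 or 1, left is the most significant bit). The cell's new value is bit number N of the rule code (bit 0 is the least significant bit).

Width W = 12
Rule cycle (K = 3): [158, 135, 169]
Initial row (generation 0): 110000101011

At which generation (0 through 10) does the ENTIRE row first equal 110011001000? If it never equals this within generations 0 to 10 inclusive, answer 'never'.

Answer: 9

Derivation:
Gen 0: 110000101011
Gen 1 (rule 158): 101001101010
Gen 2 (rule 135): 101010001010
Gen 3 (rule 169): 010100100100
Gen 4 (rule 158): 110111111110
Gen 5 (rule 135): 000011111100
Gen 6 (rule 169): 111011111001
Gen 7 (rule 158): 110011110111
Gen 8 (rule 135): 000101100010
Gen 9 (rule 169): 110011001000
Gen 10 (rule 158): 101110111100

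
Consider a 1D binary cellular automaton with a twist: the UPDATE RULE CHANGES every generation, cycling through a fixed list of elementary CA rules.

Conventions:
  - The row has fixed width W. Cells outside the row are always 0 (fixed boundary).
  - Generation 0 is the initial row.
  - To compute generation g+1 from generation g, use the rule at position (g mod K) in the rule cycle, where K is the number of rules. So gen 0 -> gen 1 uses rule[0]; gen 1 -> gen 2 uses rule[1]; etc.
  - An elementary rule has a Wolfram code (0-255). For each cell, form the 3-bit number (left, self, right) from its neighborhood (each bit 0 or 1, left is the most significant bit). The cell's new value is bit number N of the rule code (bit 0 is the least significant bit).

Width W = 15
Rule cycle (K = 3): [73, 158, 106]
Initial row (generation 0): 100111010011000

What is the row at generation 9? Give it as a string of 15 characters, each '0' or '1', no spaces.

Answer: 001100011110111

Derivation:
Gen 0: 100111010011000
Gen 1 (rule 73): 000101000011011
Gen 2 (rule 158): 001101100110010
Gen 3 (rule 106): 011111101110100
Gen 4 (rule 73): 010000101010001
Gen 5 (rule 158): 111001101011011
Gen 6 (rule 106): 101011110111111
Gen 7 (rule 73): 000010010100001
Gen 8 (rule 158): 000111110110011
Gen 9 (rule 106): 001100011110111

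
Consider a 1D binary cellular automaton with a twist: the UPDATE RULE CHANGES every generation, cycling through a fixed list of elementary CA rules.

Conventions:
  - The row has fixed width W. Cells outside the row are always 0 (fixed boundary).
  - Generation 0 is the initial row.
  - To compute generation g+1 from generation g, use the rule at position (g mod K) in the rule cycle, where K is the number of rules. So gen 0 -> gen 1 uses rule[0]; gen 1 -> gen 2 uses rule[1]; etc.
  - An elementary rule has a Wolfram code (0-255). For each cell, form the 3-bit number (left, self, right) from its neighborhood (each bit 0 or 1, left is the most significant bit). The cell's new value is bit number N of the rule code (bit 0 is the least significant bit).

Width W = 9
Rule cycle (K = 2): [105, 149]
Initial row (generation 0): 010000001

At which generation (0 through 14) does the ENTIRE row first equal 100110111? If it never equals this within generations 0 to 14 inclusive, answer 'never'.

Gen 0: 010000001
Gen 1 (rule 105): 000111100
Gen 2 (rule 149): 110011011
Gen 3 (rule 105): 110011111
Gen 4 (rule 149): 001001110
Gen 5 (rule 105): 100001010
Gen 6 (rule 149): 111101011
Gen 7 (rule 105): 100110111
Gen 8 (rule 149): 110000010
Gen 9 (rule 105): 110111000
Gen 10 (rule 149): 000010111
Gen 11 (rule 105): 111001101
Gen 12 (rule 149): 010100001
Gen 13 (rule 105): 001001100
Gen 14 (rule 149): 101100011

Answer: 7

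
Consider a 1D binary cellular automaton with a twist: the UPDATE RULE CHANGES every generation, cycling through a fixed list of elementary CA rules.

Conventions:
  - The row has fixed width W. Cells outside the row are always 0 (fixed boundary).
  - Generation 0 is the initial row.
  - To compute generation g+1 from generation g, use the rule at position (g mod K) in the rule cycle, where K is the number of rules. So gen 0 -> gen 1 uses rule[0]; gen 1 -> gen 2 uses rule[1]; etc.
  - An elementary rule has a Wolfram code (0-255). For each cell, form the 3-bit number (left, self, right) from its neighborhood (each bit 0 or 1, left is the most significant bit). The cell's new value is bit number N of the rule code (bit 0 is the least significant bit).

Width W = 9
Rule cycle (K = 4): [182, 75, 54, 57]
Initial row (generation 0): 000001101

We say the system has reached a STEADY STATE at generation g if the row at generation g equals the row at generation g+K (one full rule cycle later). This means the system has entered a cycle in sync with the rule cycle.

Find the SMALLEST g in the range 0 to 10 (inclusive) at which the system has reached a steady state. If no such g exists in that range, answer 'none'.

Answer: none

Derivation:
Gen 0: 000001101
Gen 1 (rule 182): 000010011
Gen 2 (rule 75): 111100111
Gen 3 (rule 54): 000011000
Gen 4 (rule 57): 111010111
Gen 5 (rule 182): 010111010
Gen 6 (rule 75): 100101000
Gen 7 (rule 54): 111111100
Gen 8 (rule 57): 100000011
Gen 9 (rule 182): 110000100
Gen 10 (rule 75): 110111001
Gen 11 (rule 54): 001000111
Gen 12 (rule 57): 100110100
Gen 13 (rule 182): 111001110
Gen 14 (rule 75): 101011010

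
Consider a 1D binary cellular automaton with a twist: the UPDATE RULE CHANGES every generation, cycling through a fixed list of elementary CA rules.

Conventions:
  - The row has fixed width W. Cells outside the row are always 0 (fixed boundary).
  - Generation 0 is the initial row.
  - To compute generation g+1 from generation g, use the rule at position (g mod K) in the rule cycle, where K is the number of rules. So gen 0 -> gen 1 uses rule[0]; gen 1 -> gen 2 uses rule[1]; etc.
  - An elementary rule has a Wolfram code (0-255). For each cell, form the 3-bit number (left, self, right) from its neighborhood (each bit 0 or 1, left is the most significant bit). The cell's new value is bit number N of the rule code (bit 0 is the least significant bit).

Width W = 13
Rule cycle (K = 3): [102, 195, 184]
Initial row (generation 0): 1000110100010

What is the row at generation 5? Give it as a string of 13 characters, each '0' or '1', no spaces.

Answer: 1101001111111

Derivation:
Gen 0: 1000110100010
Gen 1 (rule 102): 1001011100110
Gen 2 (rule 195): 0010001101010
Gen 3 (rule 184): 0001001010101
Gen 4 (rule 102): 0011011111111
Gen 5 (rule 195): 1101001111111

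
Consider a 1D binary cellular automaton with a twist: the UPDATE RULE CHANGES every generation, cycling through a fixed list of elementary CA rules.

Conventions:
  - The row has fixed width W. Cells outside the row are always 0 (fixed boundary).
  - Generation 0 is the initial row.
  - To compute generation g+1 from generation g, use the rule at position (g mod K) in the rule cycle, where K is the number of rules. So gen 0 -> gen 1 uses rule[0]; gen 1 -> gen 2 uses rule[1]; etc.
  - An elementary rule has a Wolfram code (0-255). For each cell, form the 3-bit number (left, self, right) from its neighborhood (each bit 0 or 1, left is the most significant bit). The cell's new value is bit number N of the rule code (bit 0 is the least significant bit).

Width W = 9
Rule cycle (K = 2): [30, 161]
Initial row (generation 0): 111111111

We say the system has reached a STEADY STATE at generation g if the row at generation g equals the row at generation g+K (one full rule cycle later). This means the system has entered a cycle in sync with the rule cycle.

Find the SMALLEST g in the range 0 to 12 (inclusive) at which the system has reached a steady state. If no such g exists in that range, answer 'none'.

Answer: none

Derivation:
Gen 0: 111111111
Gen 1 (rule 30): 100000000
Gen 2 (rule 161): 001111111
Gen 3 (rule 30): 011000000
Gen 4 (rule 161): 000011111
Gen 5 (rule 30): 000110000
Gen 6 (rule 161): 110000111
Gen 7 (rule 30): 101001100
Gen 8 (rule 161): 010000001
Gen 9 (rule 30): 111000011
Gen 10 (rule 161): 010011000
Gen 11 (rule 30): 111110100
Gen 12 (rule 161): 011101001
Gen 13 (rule 30): 110001111
Gen 14 (rule 161): 000100110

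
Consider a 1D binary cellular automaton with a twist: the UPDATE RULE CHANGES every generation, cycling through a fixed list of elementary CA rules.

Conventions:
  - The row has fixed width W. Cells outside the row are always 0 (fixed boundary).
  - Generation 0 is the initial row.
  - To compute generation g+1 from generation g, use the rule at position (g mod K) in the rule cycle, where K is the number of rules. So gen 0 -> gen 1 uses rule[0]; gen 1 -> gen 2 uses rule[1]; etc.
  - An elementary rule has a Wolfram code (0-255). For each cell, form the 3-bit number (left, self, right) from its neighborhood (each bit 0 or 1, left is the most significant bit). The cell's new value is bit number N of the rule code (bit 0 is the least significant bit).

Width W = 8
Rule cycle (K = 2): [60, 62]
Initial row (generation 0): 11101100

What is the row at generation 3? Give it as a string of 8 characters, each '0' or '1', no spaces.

Gen 0: 11101100
Gen 1 (rule 60): 10011010
Gen 2 (rule 62): 11110111
Gen 3 (rule 60): 10001100

Answer: 10001100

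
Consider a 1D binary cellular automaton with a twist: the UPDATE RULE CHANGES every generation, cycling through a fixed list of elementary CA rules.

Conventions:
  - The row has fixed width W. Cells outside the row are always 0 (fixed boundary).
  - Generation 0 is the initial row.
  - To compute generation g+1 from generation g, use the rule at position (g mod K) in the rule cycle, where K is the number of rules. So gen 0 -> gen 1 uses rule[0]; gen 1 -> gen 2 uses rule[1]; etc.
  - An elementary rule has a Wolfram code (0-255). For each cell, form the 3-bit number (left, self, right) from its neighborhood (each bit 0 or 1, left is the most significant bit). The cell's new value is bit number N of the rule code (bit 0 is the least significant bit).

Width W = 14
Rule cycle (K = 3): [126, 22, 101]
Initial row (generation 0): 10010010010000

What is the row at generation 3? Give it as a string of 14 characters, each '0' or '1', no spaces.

Answer: 11111111110101

Derivation:
Gen 0: 10010010010000
Gen 1 (rule 126): 11111111111000
Gen 2 (rule 22): 00000000000100
Gen 3 (rule 101): 11111111110101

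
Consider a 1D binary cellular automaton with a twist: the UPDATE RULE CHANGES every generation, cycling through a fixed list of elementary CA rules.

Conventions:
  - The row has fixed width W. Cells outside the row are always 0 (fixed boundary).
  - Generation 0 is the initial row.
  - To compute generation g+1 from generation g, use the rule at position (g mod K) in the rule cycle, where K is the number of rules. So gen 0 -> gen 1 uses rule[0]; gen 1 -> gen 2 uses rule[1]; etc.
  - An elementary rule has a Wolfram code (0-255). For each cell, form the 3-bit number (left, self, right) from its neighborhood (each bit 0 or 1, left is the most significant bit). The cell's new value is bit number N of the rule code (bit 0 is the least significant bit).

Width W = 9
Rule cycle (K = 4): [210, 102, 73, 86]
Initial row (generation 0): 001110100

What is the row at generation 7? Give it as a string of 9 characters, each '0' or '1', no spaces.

Answer: 101101011

Derivation:
Gen 0: 001110100
Gen 1 (rule 210): 010110010
Gen 2 (rule 102): 111010110
Gen 3 (rule 73): 101000110
Gen 4 (rule 86): 101101011
Gen 5 (rule 210): 000100001
Gen 6 (rule 102): 001100011
Gen 7 (rule 73): 101101011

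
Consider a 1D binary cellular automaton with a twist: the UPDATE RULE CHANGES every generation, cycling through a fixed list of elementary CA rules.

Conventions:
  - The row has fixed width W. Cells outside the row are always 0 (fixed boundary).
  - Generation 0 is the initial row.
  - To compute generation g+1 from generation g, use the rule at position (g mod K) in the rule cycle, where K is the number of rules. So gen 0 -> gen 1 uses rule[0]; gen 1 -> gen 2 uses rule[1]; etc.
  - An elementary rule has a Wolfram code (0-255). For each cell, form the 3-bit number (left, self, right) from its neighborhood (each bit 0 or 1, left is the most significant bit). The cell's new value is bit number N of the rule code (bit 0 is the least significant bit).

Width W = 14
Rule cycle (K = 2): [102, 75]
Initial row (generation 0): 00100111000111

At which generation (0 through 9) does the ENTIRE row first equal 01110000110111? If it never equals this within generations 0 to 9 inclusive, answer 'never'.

Gen 0: 00100111000111
Gen 1 (rule 102): 01101001001001
Gen 2 (rule 75): 11100010010010
Gen 3 (rule 102): 00100110110110
Gen 4 (rule 75): 11001110110110
Gen 5 (rule 102): 01010011011010
Gen 6 (rule 75): 10000111011000
Gen 7 (rule 102): 10001001101000
Gen 8 (rule 75): 00110011100011
Gen 9 (rule 102): 01010100100101

Answer: never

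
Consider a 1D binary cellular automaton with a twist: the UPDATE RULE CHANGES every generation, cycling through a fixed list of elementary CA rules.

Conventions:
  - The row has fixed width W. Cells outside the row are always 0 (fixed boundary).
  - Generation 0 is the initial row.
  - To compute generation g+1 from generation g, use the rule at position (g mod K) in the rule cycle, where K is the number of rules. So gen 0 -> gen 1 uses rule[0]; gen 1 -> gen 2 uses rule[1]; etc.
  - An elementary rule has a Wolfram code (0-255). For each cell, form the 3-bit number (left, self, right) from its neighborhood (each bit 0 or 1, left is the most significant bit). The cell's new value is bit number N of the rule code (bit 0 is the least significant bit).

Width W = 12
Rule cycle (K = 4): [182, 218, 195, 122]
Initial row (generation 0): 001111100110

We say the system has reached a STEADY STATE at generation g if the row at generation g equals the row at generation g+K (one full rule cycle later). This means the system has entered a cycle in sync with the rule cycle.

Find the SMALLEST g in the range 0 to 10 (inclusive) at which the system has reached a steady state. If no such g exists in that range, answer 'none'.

Answer: none

Derivation:
Gen 0: 001111100110
Gen 1 (rule 182): 010111011001
Gen 2 (rule 218): 100111011110
Gen 3 (rule 195): 001011001110
Gen 4 (rule 122): 010111111011
Gen 5 (rule 182): 111011110100
Gen 6 (rule 218): 111011110010
Gen 7 (rule 195): 011001110100
Gen 8 (rule 122): 111111011010
Gen 9 (rule 182): 011110100111
Gen 10 (rule 218): 111110011111
Gen 11 (rule 195): 011110101111
Gen 12 (rule 122): 110011011001
Gen 13 (rule 182): 001100100111
Gen 14 (rule 218): 011111011111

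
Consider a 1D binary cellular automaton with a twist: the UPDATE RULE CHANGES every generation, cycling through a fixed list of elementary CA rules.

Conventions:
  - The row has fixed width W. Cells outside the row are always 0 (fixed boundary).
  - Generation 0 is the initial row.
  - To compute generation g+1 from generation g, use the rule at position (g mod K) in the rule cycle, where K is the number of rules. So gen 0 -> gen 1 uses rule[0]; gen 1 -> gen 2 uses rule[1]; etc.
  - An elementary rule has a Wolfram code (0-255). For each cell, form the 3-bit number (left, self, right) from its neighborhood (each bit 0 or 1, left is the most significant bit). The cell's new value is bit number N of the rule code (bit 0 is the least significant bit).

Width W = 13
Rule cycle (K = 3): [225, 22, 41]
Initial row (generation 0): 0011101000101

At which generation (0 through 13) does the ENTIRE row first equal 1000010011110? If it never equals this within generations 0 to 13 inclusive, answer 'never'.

Answer: never

Derivation:
Gen 0: 0011101000101
Gen 1 (rule 225): 1001110010010
Gen 2 (rule 22): 1110001111111
Gen 3 (rule 41): 1000101000000
Gen 4 (rule 225): 0010010011111
Gen 5 (rule 22): 0111111100000
Gen 6 (rule 41): 0100000001111
Gen 7 (rule 225): 0001111100111
Gen 8 (rule 22): 0010000011000
Gen 9 (rule 41): 1000111010011
Gen 10 (rule 225): 0010011100001
Gen 11 (rule 22): 0111100010011
Gen 12 (rule 41): 0100001000010
Gen 13 (rule 225): 0001100011000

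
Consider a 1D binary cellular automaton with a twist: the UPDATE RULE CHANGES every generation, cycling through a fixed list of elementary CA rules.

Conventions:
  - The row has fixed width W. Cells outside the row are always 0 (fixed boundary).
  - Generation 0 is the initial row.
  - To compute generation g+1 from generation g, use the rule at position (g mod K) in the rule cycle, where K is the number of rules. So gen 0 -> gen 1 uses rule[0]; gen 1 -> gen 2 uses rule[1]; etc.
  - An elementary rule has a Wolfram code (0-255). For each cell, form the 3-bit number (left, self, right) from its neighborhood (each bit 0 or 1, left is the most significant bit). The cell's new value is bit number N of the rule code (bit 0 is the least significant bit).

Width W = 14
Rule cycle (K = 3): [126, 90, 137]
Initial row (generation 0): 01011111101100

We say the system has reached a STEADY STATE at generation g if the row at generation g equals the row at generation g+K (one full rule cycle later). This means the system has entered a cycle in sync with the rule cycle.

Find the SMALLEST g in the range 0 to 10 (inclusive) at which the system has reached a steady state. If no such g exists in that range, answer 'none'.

Gen 0: 01011111101100
Gen 1 (rule 126): 11110000111110
Gen 2 (rule 90): 10011001100011
Gen 3 (rule 137): 00010001001010
Gen 4 (rule 126): 00111011111111
Gen 5 (rule 90): 01101010000001
Gen 6 (rule 137): 01000000111100
Gen 7 (rule 126): 11100001100110
Gen 8 (rule 90): 10110011111111
Gen 9 (rule 137): 00100011111110
Gen 10 (rule 126): 01110110000011
Gen 11 (rule 90): 11010111000111
Gen 12 (rule 137): 10000110010110
Gen 13 (rule 126): 11001111111111

Answer: none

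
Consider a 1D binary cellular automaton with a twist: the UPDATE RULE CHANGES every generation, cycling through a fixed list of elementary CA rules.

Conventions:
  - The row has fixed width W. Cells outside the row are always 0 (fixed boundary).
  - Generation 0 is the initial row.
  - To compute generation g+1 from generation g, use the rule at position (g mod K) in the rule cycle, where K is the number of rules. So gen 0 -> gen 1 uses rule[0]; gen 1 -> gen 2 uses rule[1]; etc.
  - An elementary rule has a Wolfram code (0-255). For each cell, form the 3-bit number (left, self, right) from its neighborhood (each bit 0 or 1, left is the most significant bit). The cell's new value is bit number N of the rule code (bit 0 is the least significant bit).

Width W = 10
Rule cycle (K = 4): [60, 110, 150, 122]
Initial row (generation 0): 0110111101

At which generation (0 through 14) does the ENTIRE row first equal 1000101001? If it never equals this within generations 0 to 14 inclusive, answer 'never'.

Gen 0: 0110111101
Gen 1 (rule 60): 0101100011
Gen 2 (rule 110): 1111100111
Gen 3 (rule 150): 0111011010
Gen 4 (rule 122): 1101111101
Gen 5 (rule 60): 1011000011
Gen 6 (rule 110): 1111000111
Gen 7 (rule 150): 0110101010
Gen 8 (rule 122): 1111010101
Gen 9 (rule 60): 1000111111
Gen 10 (rule 110): 1001100001
Gen 11 (rule 150): 1110010011
Gen 12 (rule 122): 1011101111
Gen 13 (rule 60): 1110011000
Gen 14 (rule 110): 1010111000

Answer: never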